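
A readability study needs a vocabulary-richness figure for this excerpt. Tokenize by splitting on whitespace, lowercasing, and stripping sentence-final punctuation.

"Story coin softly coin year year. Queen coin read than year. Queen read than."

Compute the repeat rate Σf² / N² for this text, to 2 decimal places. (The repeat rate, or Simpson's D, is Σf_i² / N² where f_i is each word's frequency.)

0.16

Frequencies: coin:3, year:3, queen:2, read:2, than:2, story:1, softly:1
Σf² = 32; N² = 196
Repeat rate = 32 / 196 = 0.16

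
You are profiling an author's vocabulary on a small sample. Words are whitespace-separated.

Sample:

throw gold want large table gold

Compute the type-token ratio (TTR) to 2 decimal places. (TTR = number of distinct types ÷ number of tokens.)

0.83

N = 6 tokens, V = 5 types.
TTR = V / N = 5 / 6 = 0.83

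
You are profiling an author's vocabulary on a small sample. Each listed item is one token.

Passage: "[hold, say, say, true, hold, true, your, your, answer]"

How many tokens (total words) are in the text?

Tokens: hold, say, say, true, hold, true, your, your, answer
N = 9

9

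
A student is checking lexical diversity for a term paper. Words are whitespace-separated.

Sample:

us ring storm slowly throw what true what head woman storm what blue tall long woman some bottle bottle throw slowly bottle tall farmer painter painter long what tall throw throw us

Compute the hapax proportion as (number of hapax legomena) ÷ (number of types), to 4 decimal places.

Frequencies: throw:4, what:4, tall:3, bottle:3, us:2, storm:2, slowly:2, woman:2, long:2, painter:2, ring:1, true:1, head:1, blue:1, some:1, farmer:1
Hapax count = 6; type count = 16.
Ratio = 6 / 16 = 0.3750

0.3750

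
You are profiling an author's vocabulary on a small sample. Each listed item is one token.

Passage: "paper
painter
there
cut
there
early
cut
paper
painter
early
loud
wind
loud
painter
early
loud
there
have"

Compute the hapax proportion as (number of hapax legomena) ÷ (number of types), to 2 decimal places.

0.25

Frequencies: painter:3, there:3, early:3, loud:3, paper:2, cut:2, wind:1, have:1
Hapax count = 2; type count = 8.
Ratio = 2 / 8 = 0.25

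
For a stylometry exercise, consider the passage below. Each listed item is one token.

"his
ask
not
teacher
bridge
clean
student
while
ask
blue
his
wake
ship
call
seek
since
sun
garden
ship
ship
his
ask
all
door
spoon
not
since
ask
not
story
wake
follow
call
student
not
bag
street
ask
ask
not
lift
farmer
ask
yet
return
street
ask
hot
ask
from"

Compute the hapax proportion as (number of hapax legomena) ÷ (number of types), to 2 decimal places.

Frequencies: ask:9, not:5, his:3, ship:3, student:2, wake:2, call:2, since:2, street:2, teacher:1, bridge:1, clean:1, while:1, blue:1, seek:1, sun:1, garden:1, all:1, door:1, spoon:1, … (9 more, each freq 1)
Hapax count = 20; type count = 29.
Ratio = 20 / 29 = 0.69

0.69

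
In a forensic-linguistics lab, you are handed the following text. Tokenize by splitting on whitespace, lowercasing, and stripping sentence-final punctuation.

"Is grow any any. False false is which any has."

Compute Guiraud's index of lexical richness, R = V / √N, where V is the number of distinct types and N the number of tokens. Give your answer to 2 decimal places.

1.90

N = 10, V = 6.
√N = 3.162278
R = 6 / 3.162278 = 1.90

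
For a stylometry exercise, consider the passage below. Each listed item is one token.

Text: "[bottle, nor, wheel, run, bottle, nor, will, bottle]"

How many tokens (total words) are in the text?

Tokens: bottle, nor, wheel, run, bottle, nor, will, bottle
N = 8

8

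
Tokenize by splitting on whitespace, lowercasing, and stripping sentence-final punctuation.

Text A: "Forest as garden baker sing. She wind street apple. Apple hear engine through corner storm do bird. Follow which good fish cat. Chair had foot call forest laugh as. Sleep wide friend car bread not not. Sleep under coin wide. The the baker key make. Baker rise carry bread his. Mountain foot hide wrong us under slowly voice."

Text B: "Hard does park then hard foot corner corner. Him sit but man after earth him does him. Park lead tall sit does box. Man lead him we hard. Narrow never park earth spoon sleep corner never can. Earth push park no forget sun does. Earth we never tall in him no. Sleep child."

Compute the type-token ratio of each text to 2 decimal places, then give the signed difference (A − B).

0.28

TTR(A) = 46/58 = 0.79
TTR(B) = 27/53 = 0.51
Difference = 0.79 − 0.51 = 0.28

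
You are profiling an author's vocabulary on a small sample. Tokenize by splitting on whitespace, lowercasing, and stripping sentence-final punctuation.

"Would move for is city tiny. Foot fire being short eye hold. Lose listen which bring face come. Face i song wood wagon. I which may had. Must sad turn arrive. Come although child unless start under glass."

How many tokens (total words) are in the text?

38

Tokens: would, move, for, is, city, tiny, foot, fire, being, short, eye, hold, lose, listen, which, bring, face, come, face, i, song, wood, wagon, i, which, may, had, must, sad, turn, arrive, come, although, child, unless, start, under, glass
N = 38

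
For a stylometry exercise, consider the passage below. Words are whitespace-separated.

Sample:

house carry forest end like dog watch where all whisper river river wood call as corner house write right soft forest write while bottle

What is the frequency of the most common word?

2

Frequencies: house:2, forest:2, river:2, write:2, carry:1, end:1, like:1, dog:1, watch:1, where:1, all:1, whisper:1, wood:1, call:1, as:1, corner:1, right:1, soft:1, while:1, bottle:1
Most common: 'house' with frequency 2.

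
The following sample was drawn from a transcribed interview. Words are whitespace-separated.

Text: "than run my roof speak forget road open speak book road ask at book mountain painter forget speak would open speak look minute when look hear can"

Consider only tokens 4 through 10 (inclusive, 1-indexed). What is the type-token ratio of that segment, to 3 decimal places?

Segment tokens 4–10: roof, speak, forget, road, open, speak, book
Segment N = 7, segment V = 6.
TTR = 6 / 7 = 0.857

0.857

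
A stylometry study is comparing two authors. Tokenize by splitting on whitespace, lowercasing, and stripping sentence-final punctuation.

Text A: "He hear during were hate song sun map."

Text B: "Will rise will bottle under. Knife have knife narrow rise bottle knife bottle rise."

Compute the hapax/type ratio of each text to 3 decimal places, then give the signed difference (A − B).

A: hapax=8, V=8, ratio=1.000
B: hapax=3, V=7, ratio=0.429
Difference = 1.000 − 0.429 = 0.571

0.571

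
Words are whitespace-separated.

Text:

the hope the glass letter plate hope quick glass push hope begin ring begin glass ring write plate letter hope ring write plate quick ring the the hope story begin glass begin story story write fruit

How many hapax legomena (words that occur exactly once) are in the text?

2

Frequencies: hope:5, the:4, glass:4, begin:4, ring:4, plate:3, write:3, story:3, letter:2, quick:2, push:1, fruit:1
Hapax (freq=1): fruit, push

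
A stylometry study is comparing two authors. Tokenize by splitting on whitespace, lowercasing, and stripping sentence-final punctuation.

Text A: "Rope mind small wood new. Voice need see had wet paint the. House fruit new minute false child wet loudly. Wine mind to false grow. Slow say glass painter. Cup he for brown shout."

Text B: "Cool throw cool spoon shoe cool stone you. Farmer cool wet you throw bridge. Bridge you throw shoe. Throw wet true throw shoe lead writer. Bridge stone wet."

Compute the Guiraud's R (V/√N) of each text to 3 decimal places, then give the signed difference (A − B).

2.877

A: V=30, N=34, R=5.145
B: V=12, N=28, R=2.268
Difference = 5.145 − 2.268 = 2.877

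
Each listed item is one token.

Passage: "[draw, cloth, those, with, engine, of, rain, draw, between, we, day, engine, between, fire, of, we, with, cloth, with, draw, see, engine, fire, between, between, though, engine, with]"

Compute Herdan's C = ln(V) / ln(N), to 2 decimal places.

N = 28, V = 13.
ln(V) = 2.564949, ln(N) = 3.332205
C = 2.564949 / 3.332205 = 0.77

0.77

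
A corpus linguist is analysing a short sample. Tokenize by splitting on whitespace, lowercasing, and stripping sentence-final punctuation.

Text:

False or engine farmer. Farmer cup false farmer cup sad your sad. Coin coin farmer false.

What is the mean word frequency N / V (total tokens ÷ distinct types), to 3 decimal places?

N = 16 tokens, V = 8 types.
Mean frequency = N / V = 16 / 8 = 2.000

2.000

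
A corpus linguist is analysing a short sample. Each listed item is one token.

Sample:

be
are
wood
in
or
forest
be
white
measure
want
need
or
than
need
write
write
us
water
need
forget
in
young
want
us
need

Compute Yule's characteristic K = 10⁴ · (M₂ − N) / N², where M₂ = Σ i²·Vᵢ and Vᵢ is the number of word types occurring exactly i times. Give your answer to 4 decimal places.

384.0000

Frequencies: need:4, be:2, in:2, or:2, want:2, write:2, us:2, are:1, wood:1, forest:1, white:1, measure:1, than:1, water:1, forget:1, young:1
N = 25. Frequency spectrum: V_1=9, V_2=6, V_4=1
M₂ = 1²·9 + 2²·6 + 4²·1 = 49
K = 10000 × (49 − 25) / 25² = 384.0000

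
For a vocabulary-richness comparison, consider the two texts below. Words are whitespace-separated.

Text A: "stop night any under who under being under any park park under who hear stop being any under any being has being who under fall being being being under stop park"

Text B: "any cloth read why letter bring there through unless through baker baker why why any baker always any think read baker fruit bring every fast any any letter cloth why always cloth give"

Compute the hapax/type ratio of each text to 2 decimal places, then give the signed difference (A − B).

-0.04

A: hapax=4, V=10, ratio=0.40
B: hapax=7, V=16, ratio=0.44
Difference = 0.40 − 0.44 = -0.04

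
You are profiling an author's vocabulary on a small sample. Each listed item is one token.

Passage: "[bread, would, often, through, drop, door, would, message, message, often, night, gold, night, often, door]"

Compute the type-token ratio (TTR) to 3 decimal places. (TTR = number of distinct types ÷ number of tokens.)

0.600

N = 15 tokens, V = 9 types.
TTR = V / N = 9 / 15 = 0.600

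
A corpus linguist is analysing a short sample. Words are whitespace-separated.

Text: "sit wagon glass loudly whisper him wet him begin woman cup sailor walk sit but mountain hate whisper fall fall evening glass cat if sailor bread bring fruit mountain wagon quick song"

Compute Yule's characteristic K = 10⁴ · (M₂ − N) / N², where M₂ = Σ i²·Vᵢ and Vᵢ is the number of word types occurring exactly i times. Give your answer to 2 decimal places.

156.25

Frequencies: sit:2, wagon:2, glass:2, whisper:2, him:2, sailor:2, mountain:2, fall:2, loudly:1, wet:1, begin:1, woman:1, cup:1, walk:1, but:1, hate:1, evening:1, cat:1, if:1, bread:1, … (4 more, each freq 1)
N = 32. Frequency spectrum: V_1=16, V_2=8
M₂ = 1²·16 + 2²·8 = 48
K = 10000 × (48 − 32) / 32² = 156.25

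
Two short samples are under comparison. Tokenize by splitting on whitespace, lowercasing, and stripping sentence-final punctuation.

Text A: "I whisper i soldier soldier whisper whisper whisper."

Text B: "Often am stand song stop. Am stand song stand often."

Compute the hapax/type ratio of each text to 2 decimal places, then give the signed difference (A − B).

A: hapax=0, V=3, ratio=0.00
B: hapax=1, V=5, ratio=0.20
Difference = 0.00 − 0.20 = -0.20

-0.20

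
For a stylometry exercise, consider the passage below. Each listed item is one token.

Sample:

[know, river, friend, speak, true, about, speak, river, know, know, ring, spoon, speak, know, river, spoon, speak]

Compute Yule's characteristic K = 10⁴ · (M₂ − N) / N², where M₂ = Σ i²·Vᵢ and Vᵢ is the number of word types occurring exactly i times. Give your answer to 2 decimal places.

Frequencies: know:4, speak:4, river:3, spoon:2, friend:1, true:1, about:1, ring:1
N = 17. Frequency spectrum: V_1=4, V_2=1, V_3=1, V_4=2
M₂ = 1²·4 + 2²·1 + 3²·1 + 4²·2 = 49
K = 10000 × (49 − 17) / 17² = 1107.27

1107.27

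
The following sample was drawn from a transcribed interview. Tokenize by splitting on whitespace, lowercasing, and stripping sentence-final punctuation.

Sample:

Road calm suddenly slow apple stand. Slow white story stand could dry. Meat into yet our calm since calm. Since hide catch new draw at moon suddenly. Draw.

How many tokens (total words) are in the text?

Tokens: road, calm, suddenly, slow, apple, stand, slow, white, story, stand, could, dry, meat, into, yet, our, calm, since, calm, since, hide, catch, new, draw, at, moon, suddenly, draw
N = 28

28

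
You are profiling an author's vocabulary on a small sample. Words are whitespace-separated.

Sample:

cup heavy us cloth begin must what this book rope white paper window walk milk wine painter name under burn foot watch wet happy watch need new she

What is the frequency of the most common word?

Frequencies: watch:2, cup:1, heavy:1, us:1, cloth:1, begin:1, must:1, what:1, this:1, book:1, rope:1, white:1, paper:1, window:1, walk:1, milk:1, wine:1, painter:1, name:1, under:1, … (7 more, each freq 1)
Most common: 'watch' with frequency 2.

2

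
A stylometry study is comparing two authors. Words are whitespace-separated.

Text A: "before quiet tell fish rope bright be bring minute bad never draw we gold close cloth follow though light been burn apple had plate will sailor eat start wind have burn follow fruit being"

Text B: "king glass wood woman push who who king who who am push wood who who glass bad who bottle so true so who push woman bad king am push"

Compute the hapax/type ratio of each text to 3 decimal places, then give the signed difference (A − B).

A: hapax=30, V=32, ratio=0.938
B: hapax=2, V=11, ratio=0.182
Difference = 0.938 − 0.182 = 0.756

0.756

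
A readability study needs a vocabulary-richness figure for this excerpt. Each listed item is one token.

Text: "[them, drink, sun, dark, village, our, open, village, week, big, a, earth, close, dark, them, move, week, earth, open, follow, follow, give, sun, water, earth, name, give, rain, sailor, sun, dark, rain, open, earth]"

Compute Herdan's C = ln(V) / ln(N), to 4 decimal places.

N = 34, V = 19.
ln(V) = 2.944439, ln(N) = 3.526361
C = 2.944439 / 3.526361 = 0.8350

0.8350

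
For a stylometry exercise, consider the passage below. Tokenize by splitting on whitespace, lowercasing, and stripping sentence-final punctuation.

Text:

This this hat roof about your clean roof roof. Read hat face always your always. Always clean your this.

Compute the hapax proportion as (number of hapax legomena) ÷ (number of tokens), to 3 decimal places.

0.158

Frequencies: this:3, roof:3, your:3, always:3, hat:2, clean:2, about:1, read:1, face:1
Hapax count = 3; token count = 19.
Ratio = 3 / 19 = 0.158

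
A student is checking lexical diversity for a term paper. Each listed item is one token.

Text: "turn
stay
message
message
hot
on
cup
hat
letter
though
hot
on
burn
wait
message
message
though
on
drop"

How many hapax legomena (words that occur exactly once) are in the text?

8

Frequencies: message:4, on:3, hot:2, though:2, turn:1, stay:1, cup:1, hat:1, letter:1, burn:1, wait:1, drop:1
Hapax (freq=1): burn, cup, drop, hat, letter, stay, turn, wait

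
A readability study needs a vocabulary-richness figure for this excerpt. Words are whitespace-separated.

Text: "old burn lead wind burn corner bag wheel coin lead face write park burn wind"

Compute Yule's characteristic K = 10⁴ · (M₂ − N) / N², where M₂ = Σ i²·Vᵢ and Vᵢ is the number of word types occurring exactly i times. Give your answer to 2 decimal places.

Frequencies: burn:3, lead:2, wind:2, old:1, corner:1, bag:1, wheel:1, coin:1, face:1, write:1, park:1
N = 15. Frequency spectrum: V_1=8, V_2=2, V_3=1
M₂ = 1²·8 + 2²·2 + 3²·1 = 25
K = 10000 × (25 − 15) / 15² = 444.44

444.44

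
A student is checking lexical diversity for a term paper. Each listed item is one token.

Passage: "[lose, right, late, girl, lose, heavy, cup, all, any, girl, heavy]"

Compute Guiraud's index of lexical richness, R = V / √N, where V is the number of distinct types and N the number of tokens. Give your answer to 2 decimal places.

2.41

N = 11, V = 8.
√N = 3.316625
R = 8 / 3.316625 = 2.41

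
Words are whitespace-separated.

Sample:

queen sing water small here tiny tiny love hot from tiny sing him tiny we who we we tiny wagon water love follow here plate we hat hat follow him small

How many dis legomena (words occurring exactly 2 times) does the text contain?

8

Frequencies: tiny:5, we:4, sing:2, water:2, small:2, here:2, love:2, him:2, follow:2, hat:2, queen:1, hot:1, from:1, who:1, wagon:1, plate:1
Words with frequency 2: follow, hat, here, him, love, sing, small, water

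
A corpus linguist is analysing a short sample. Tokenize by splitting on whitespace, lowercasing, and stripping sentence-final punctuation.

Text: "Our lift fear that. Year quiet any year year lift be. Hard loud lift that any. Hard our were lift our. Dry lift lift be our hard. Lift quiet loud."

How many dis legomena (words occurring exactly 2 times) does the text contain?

Frequencies: lift:7, our:4, year:3, hard:3, that:2, quiet:2, any:2, be:2, loud:2, fear:1, were:1, dry:1
Words with frequency 2: any, be, loud, quiet, that

5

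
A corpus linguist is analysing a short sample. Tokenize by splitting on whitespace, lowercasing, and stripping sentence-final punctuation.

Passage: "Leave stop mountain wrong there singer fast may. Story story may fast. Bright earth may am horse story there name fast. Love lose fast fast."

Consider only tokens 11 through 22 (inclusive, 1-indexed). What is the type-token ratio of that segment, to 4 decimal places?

0.8333

Segment tokens 11–22: may, fast, bright, earth, may, am, horse, story, there, name, fast, love
Segment N = 12, segment V = 10.
TTR = 10 / 12 = 0.8333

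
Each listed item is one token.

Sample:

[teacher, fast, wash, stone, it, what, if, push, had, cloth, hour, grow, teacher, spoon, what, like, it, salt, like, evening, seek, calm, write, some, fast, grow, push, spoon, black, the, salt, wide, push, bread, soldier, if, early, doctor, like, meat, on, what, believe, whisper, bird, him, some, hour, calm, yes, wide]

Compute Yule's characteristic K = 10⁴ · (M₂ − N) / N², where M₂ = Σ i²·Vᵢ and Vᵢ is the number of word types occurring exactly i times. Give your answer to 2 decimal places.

153.79

Frequencies: what:3, push:3, like:3, teacher:2, fast:2, it:2, if:2, hour:2, grow:2, spoon:2, salt:2, calm:2, some:2, wide:2, wash:1, stone:1, had:1, cloth:1, evening:1, seek:1, … (14 more, each freq 1)
N = 51. Frequency spectrum: V_1=20, V_2=11, V_3=3
M₂ = 1²·20 + 2²·11 + 3²·3 = 91
K = 10000 × (91 − 51) / 51² = 153.79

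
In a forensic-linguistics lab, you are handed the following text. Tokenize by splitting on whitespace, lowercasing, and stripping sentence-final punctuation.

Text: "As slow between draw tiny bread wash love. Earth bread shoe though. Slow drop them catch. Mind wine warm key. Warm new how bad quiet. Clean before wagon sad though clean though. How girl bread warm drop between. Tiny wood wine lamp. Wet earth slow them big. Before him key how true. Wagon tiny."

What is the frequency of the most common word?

3

Frequencies: slow:3, tiny:3, bread:3, though:3, warm:3, how:3, between:2, earth:2, drop:2, them:2, wine:2, key:2, clean:2, before:2, wagon:2, as:1, draw:1, wash:1, love:1, shoe:1, … (13 more, each freq 1)
Most common: 'slow' with frequency 3.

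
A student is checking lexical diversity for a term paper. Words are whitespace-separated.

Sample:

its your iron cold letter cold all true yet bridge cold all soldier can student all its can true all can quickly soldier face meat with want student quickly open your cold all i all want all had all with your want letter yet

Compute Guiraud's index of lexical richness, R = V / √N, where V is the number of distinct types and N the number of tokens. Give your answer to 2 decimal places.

N = 44, V = 20.
√N = 6.633250
R = 20 / 6.633250 = 3.02

3.02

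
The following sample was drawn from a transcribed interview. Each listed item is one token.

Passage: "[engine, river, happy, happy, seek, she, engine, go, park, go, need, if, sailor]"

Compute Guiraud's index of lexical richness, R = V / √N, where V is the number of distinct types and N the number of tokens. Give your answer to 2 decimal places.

N = 13, V = 10.
√N = 3.605551
R = 10 / 3.605551 = 2.77

2.77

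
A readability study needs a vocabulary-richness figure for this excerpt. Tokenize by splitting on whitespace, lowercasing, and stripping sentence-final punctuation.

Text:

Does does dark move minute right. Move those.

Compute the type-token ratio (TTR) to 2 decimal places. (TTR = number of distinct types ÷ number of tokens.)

N = 8 tokens, V = 6 types.
TTR = V / N = 6 / 8 = 0.75

0.75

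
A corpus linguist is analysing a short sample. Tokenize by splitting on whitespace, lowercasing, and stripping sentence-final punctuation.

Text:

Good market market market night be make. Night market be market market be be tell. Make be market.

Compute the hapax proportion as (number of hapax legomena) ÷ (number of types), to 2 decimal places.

Frequencies: market:7, be:5, night:2, make:2, good:1, tell:1
Hapax count = 2; type count = 6.
Ratio = 2 / 6 = 0.33

0.33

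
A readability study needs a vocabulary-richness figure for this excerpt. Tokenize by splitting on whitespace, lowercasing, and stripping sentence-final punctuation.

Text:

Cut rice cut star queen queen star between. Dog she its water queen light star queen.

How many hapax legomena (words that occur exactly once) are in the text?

Frequencies: queen:4, star:3, cut:2, rice:1, between:1, dog:1, she:1, its:1, water:1, light:1
Hapax (freq=1): between, dog, its, light, rice, she, water

7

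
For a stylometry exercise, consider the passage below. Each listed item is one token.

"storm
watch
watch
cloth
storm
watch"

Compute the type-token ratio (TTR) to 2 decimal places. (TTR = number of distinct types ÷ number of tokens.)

N = 6 tokens, V = 3 types.
TTR = V / N = 3 / 6 = 0.50

0.50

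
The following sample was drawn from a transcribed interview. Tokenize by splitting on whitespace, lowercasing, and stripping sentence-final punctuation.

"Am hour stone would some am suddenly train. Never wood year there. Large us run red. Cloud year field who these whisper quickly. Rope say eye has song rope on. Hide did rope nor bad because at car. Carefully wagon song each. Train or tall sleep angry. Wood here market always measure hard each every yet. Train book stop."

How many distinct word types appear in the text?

Distinct types: {always, am, angry, at, bad, because, book, car, carefully, cloud, did, each, every, eye, field, hard, has, here, hide, hour, large, market, measure, never, nor, on, or, quickly, red, rope, run, say, sleep, some, song, stone, stop, suddenly, tall, there, these, train, us, wagon, whisper, who, wood, would, year, yet}
V = 50

50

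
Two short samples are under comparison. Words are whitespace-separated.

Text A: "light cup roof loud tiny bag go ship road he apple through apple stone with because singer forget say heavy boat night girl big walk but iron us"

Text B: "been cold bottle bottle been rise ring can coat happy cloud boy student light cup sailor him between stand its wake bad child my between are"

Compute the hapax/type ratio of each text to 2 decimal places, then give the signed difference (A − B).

0.09

A: hapax=26, V=27, ratio=0.96
B: hapax=20, V=23, ratio=0.87
Difference = 0.96 − 0.87 = 0.09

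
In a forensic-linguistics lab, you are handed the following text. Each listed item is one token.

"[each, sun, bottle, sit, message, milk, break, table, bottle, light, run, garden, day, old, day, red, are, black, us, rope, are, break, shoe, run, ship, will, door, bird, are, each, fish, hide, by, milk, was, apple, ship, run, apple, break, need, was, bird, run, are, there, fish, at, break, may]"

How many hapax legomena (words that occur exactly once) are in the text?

20

Frequencies: break:4, run:4, are:4, each:2, bottle:2, milk:2, day:2, ship:2, bird:2, fish:2, was:2, apple:2, sun:1, sit:1, message:1, table:1, light:1, garden:1, old:1, red:1, … (12 more, each freq 1)
Hapax (freq=1): at, black, by, door, garden, hide, light, may, message, need, old, red, rope, shoe, sit, sun, table, there, us, will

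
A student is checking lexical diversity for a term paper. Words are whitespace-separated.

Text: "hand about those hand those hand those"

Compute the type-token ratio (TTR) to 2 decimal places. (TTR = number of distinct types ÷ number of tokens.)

0.43

N = 7 tokens, V = 3 types.
TTR = V / N = 3 / 7 = 0.43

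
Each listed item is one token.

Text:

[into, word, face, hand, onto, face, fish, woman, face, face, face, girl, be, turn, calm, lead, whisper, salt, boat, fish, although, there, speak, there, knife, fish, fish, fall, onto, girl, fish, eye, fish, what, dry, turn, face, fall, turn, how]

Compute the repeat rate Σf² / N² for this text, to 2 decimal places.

0.07

Frequencies: face:6, fish:6, turn:3, onto:2, girl:2, there:2, fall:2, into:1, word:1, hand:1, woman:1, be:1, calm:1, lead:1, whisper:1, salt:1, boat:1, although:1, speak:1, knife:1, … (4 more, each freq 1)
Σf² = 114; N² = 1600
Repeat rate = 114 / 1600 = 0.07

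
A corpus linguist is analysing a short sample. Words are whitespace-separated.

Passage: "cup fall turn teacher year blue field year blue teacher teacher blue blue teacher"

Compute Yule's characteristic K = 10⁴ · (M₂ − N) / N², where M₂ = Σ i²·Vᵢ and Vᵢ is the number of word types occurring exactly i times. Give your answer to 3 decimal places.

Frequencies: teacher:4, blue:4, year:2, cup:1, fall:1, turn:1, field:1
N = 14. Frequency spectrum: V_1=4, V_2=1, V_4=2
M₂ = 1²·4 + 2²·1 + 4²·2 = 40
K = 10000 × (40 − 14) / 14² = 1326.531

1326.531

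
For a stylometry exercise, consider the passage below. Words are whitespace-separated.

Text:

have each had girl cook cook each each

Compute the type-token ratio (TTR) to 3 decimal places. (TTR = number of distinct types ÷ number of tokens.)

0.625

N = 8 tokens, V = 5 types.
TTR = V / N = 5 / 8 = 0.625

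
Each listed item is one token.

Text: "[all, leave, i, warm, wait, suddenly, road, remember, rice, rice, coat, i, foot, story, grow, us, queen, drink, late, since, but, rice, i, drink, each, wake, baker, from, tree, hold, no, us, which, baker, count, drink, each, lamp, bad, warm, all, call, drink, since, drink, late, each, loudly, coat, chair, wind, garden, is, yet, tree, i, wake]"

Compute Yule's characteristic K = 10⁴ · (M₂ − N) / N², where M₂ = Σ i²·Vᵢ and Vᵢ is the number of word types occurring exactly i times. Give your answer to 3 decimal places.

Frequencies: drink:5, i:4, rice:3, each:3, all:2, warm:2, coat:2, us:2, late:2, since:2, wake:2, baker:2, tree:2, leave:1, wait:1, suddenly:1, road:1, remember:1, foot:1, story:1, … (17 more, each freq 1)
N = 57. Frequency spectrum: V_1=24, V_2=9, V_3=2, V_4=1, V_5=1
M₂ = 1²·24 + 2²·9 + 3²·2 + 4²·1 + 5²·1 = 119
K = 10000 × (119 − 57) / 57² = 190.828

190.828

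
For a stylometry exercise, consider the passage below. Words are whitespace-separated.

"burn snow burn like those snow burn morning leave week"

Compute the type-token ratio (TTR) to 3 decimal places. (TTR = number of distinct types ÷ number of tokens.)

N = 10 tokens, V = 7 types.
TTR = V / N = 7 / 10 = 0.700

0.700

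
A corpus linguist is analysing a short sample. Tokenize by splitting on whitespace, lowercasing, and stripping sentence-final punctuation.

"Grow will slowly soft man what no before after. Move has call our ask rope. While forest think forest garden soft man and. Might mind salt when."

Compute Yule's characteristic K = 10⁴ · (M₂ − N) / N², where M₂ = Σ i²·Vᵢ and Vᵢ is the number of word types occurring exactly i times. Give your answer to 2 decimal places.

82.30

Frequencies: soft:2, man:2, forest:2, grow:1, will:1, slowly:1, what:1, no:1, before:1, after:1, move:1, has:1, call:1, our:1, ask:1, rope:1, while:1, think:1, garden:1, and:1, … (4 more, each freq 1)
N = 27. Frequency spectrum: V_1=21, V_2=3
M₂ = 1²·21 + 2²·3 = 33
K = 10000 × (33 − 27) / 27² = 82.30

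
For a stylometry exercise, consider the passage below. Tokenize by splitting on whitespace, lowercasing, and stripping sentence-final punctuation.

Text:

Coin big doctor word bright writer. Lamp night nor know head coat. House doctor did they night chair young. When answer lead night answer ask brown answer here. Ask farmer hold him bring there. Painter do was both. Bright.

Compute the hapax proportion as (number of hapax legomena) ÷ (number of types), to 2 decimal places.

0.84

Frequencies: night:3, answer:3, doctor:2, bright:2, ask:2, coin:1, big:1, word:1, writer:1, lamp:1, nor:1, know:1, head:1, coat:1, house:1, did:1, they:1, chair:1, young:1, when:1, … (12 more, each freq 1)
Hapax count = 27; type count = 32.
Ratio = 27 / 32 = 0.84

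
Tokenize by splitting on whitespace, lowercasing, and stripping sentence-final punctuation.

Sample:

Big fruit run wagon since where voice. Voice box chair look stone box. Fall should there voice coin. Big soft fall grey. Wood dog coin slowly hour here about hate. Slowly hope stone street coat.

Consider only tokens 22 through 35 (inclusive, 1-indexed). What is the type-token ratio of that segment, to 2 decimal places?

Segment tokens 22–35: grey, wood, dog, coin, slowly, hour, here, about, hate, slowly, hope, stone, street, coat
Segment N = 14, segment V = 13.
TTR = 13 / 14 = 0.93

0.93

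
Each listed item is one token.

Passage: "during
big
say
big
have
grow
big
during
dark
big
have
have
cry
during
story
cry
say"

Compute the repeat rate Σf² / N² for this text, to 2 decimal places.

0.16

Frequencies: big:4, during:3, have:3, say:2, cry:2, grow:1, dark:1, story:1
Σf² = 45; N² = 289
Repeat rate = 45 / 289 = 0.16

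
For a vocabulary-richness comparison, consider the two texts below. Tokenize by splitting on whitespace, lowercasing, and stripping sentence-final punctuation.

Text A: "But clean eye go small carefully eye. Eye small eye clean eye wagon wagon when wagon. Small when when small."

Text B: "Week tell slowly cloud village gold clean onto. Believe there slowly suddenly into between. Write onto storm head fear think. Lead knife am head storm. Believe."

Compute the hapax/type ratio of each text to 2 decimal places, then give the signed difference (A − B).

-0.38

A: hapax=3, V=8, ratio=0.38
B: hapax=16, V=21, ratio=0.76
Difference = 0.38 − 0.76 = -0.38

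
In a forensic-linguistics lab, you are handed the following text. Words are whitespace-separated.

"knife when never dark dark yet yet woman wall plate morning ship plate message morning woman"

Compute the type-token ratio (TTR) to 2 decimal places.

N = 16 tokens, V = 11 types.
TTR = V / N = 11 / 16 = 0.69

0.69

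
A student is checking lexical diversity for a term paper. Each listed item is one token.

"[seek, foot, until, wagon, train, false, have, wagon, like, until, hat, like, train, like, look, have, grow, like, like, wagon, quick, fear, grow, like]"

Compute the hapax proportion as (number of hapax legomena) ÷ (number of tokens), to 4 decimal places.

0.2917

Frequencies: like:6, wagon:3, until:2, train:2, have:2, grow:2, seek:1, foot:1, false:1, hat:1, look:1, quick:1, fear:1
Hapax count = 7; token count = 24.
Ratio = 7 / 24 = 0.2917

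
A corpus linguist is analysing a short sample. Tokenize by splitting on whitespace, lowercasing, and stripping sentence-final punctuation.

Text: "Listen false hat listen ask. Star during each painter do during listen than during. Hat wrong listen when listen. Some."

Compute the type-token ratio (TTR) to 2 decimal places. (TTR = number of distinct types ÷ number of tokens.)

N = 20 tokens, V = 13 types.
TTR = V / N = 13 / 20 = 0.65

0.65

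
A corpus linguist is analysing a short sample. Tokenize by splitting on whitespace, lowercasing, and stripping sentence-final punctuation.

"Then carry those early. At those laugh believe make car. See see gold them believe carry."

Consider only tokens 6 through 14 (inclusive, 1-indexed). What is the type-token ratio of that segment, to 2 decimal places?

0.89

Segment tokens 6–14: those, laugh, believe, make, car, see, see, gold, them
Segment N = 9, segment V = 8.
TTR = 8 / 9 = 0.89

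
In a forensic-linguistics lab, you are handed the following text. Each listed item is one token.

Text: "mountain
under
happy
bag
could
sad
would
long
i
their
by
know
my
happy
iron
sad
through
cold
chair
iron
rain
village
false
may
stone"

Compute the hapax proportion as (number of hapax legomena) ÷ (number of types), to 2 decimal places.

0.86

Frequencies: happy:2, sad:2, iron:2, mountain:1, under:1, bag:1, could:1, would:1, long:1, i:1, their:1, by:1, know:1, my:1, through:1, cold:1, chair:1, rain:1, village:1, false:1, … (2 more, each freq 1)
Hapax count = 19; type count = 22.
Ratio = 19 / 22 = 0.86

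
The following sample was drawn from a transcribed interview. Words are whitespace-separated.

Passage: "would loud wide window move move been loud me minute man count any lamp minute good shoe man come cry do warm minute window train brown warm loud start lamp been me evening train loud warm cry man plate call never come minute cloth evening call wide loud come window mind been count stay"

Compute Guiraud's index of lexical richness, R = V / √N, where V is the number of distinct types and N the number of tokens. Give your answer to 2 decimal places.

3.81

N = 54, V = 28.
√N = 7.348469
R = 28 / 7.348469 = 3.81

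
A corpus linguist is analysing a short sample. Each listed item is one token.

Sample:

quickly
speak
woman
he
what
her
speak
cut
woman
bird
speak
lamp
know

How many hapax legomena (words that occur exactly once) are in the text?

8

Frequencies: speak:3, woman:2, quickly:1, he:1, what:1, her:1, cut:1, bird:1, lamp:1, know:1
Hapax (freq=1): bird, cut, he, her, know, lamp, quickly, what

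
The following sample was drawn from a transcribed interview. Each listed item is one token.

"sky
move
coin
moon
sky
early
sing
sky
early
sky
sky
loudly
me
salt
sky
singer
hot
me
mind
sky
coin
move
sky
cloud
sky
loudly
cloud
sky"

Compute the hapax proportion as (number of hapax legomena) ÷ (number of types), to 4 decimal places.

0.4615

Frequencies: sky:10, move:2, coin:2, early:2, loudly:2, me:2, cloud:2, moon:1, sing:1, salt:1, singer:1, hot:1, mind:1
Hapax count = 6; type count = 13.
Ratio = 6 / 13 = 0.4615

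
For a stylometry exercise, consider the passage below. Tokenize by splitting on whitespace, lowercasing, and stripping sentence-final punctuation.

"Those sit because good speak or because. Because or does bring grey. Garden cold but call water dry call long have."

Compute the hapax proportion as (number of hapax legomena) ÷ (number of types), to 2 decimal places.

Frequencies: because:3, or:2, call:2, those:1, sit:1, good:1, speak:1, does:1, bring:1, grey:1, garden:1, cold:1, but:1, water:1, dry:1, long:1, have:1
Hapax count = 14; type count = 17.
Ratio = 14 / 17 = 0.82

0.82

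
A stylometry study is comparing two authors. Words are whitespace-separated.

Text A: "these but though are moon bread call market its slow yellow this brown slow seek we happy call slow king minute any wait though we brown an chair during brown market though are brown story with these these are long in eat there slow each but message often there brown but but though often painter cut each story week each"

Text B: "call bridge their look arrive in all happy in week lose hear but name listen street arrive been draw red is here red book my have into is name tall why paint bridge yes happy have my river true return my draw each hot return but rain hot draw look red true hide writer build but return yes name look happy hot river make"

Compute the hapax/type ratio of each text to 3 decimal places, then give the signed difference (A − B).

A: hapax=22, V=35, ratio=0.629
B: hapax=21, V=38, ratio=0.553
Difference = 0.629 − 0.553 = 0.076

0.076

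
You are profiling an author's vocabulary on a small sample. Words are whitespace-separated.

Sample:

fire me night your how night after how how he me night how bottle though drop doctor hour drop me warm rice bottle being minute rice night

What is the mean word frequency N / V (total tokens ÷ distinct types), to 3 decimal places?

N = 27 tokens, V = 16 types.
Mean frequency = N / V = 27 / 16 = 1.688

1.688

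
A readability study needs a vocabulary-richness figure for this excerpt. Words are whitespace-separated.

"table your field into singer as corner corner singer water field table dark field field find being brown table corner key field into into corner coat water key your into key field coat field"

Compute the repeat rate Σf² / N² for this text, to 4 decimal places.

0.1038

Frequencies: field:7, into:4, corner:4, table:3, key:3, your:2, singer:2, water:2, coat:2, as:1, dark:1, find:1, being:1, brown:1
Σf² = 120; N² = 1156
Repeat rate = 120 / 1156 = 0.1038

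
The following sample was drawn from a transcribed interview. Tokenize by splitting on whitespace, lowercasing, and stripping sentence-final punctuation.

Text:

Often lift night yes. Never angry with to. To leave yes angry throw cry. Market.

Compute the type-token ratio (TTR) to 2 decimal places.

0.80

N = 15 tokens, V = 12 types.
TTR = V / N = 12 / 15 = 0.80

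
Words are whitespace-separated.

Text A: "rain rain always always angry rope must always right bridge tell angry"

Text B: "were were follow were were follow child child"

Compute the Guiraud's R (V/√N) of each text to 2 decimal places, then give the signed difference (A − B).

A: V=8, N=12, R=2.31
B: V=3, N=8, R=1.06
Difference = 2.31 − 1.06 = 1.25

1.25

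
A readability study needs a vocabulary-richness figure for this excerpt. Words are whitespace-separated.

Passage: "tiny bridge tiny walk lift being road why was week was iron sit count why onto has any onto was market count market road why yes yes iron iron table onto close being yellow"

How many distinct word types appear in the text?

20

Distinct types: {any, being, bridge, close, count, has, iron, lift, market, onto, road, sit, table, tiny, walk, was, week, why, yellow, yes}
V = 20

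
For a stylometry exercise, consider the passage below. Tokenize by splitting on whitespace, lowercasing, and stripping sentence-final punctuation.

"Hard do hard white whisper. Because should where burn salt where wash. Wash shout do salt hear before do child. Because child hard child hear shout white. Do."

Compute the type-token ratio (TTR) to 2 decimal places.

0.50

N = 28 tokens, V = 14 types.
TTR = V / N = 14 / 28 = 0.50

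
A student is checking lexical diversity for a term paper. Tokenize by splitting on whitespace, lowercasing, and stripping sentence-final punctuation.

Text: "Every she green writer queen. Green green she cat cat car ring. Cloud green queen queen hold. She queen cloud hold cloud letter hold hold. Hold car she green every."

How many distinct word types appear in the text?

Distinct types: {car, cat, cloud, every, green, hold, letter, queen, ring, she, writer}
V = 11

11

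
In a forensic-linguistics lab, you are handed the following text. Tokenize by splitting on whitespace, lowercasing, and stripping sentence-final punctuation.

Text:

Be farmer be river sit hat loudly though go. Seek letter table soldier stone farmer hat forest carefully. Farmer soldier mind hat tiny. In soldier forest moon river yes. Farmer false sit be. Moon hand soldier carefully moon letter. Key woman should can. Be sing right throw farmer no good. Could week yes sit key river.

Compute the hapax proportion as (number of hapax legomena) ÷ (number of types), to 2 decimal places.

Frequencies: farmer:5, be:4, soldier:4, river:3, sit:3, hat:3, moon:3, letter:2, forest:2, carefully:2, yes:2, key:2, loudly:1, though:1, go:1, seek:1, table:1, stone:1, mind:1, tiny:1, … (13 more, each freq 1)
Hapax count = 21; type count = 33.
Ratio = 21 / 33 = 0.64

0.64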